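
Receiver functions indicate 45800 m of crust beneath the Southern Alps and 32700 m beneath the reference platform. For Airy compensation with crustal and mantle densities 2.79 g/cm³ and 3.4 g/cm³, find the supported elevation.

Excess crust Δ = 45800 m − 32700 m = 13100 m, split between elevation h and root r with h + r = Δ.
Airy balance ρ_c h = (ρ_m − ρ_c) r gives r = h ρ_c/(ρ_m − ρ_c), so h (1 + ρ_c/(ρ_m − ρ_c)) = Δ, i.e. h = Δ (ρ_m − ρ_c)/ρ_m.
h = 13100 m × 0.61/3.4 = 2350 m.

2350 m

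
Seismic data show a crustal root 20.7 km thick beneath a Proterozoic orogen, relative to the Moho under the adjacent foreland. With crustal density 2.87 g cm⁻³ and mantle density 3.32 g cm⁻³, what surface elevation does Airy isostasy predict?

3.25 km

Equating mass per unit area of the two columns: ρ_c h = (ρ_m − ρ_c) r.
h = r (ρ_m − ρ_c) / ρ_c = 20.7 km × (3.32 − 2.87) / 2.87 = 3.25 km.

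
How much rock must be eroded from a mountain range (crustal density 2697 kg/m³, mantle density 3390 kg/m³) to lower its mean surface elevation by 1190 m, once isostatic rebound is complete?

Net drop Δ = e − u = e − e ρ_c/ρ_m = e (ρ_m − ρ_c)/ρ_m.
e = Δ ρ_m/(ρ_m − ρ_c) = 1190 m × 3390/693 = 5820 m.

5820 m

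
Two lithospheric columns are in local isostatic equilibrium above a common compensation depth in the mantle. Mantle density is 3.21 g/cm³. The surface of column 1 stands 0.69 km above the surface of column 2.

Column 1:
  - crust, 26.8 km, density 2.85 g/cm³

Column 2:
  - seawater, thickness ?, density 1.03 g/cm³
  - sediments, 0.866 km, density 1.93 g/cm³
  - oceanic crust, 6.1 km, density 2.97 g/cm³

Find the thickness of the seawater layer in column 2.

2.23 km

Take the compensation level at the base of the deeper column (depth z_c below the surface of column 1) and equate Σ ρ_i t_i down to z_c; mantle fills any gap and the z_c terms cancel.
Column 1: 26.8×2.85 + (z_c − 26.8)×3.21
Column 2: 0.69×0 + x×1.03 + 0.866×1.93 + 6.1×2.97 + (z_c − 0.69 − 6.966 − x)×3.21
The z_c×3.21 term appears on both sides and cancels. Collect the known terms of each column as K = Σ(ρt)_known − 3.21 × (depth of known layers): K_1 = 76.38 − 3.21×26.8 = −9.648; K_2 = 19.78838 − 3.21×(0.69 + 6.966) = −4.78738.
Balance: K_1 = K_2 − x×(3.21 − 1.03), so x = (K_2 − K_1)/(3.21 − 1.03) = 4.86062/2.18 = 2.23 km.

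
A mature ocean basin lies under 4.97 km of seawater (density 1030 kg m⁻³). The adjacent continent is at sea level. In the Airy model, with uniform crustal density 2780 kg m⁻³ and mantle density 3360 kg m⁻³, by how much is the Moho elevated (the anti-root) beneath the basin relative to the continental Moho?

15 km

In Airy isostatic equilibrium: replacing crust with seawater at the top is compensated by replacing crust with mantle at the base: d (ρ_c − ρ_w) = a (ρ_m − ρ_c).
a = d (ρ_c − ρ_w)/(ρ_m − ρ_c) = 4.97 km × 1750/580 = 15 km.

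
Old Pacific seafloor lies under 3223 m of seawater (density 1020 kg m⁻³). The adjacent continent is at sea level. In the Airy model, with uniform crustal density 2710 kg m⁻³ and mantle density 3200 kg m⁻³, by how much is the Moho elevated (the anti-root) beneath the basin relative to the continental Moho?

By Archimedes' principle applied to the lithosphere: replacing crust with seawater at the top is compensated by replacing crust with mantle at the base: d (ρ_c − ρ_w) = a (ρ_m − ρ_c).
a = d (ρ_c − ρ_w)/(ρ_m − ρ_c) = 3223 m × 1690/490 = 11100 m.

11100 m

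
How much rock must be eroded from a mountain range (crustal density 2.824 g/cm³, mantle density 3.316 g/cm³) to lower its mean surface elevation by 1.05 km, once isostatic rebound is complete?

Net drop Δ = e − u = e − e ρ_c/ρ_m = e (ρ_m − ρ_c)/ρ_m.
e = Δ ρ_m/(ρ_m − ρ_c) = 1.05 km × 3.316/0.492 = 7.08 km.

7.08 km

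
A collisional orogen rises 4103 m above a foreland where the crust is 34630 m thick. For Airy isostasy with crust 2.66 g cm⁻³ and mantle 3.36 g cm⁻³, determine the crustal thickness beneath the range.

54300 m

Root depth r = h ρ_c / (ρ_m − ρ_c) = 4103 m × 2.66 / 0.7 = 15590 m.
Total thickness = T + h + r = 34630 m + 4103 m + 15590 m = 54300 m.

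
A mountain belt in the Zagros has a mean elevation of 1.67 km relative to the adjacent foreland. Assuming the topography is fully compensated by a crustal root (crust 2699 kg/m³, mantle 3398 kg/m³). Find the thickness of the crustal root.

6.45 km

Equating mass per unit area of the two columns: the weight of the topography is balanced by the buoyancy of the root, ρ_c h = (ρ_m − ρ_c) r.
r = h · ρ_c / (ρ_m − ρ_c) = 1.67 km × 2699 / (3398 − 2699) = 6.45 km.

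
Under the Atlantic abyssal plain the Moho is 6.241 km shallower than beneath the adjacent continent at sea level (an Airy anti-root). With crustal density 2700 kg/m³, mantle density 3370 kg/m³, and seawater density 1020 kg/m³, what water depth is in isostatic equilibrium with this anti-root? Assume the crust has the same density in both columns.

2.49 km

Replacing a thickness d of crust by seawater at the top must be balanced by replacing crust with mantle at the base: d (ρ_c − ρ_w) = a (ρ_m − ρ_c).
d = a (ρ_m − ρ_c)/(ρ_c − ρ_w) = 6.241 km × 670/1680 = 2.49 km.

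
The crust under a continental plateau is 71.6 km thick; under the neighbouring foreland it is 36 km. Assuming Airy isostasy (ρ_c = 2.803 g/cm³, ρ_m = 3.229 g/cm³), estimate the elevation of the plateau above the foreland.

4.7 km

Excess crust Δ = 71.6 km − 36 km = 35.6 km, split between elevation h and root r with h + r = Δ.
Airy balance ρ_c h = (ρ_m − ρ_c) r gives r = h ρ_c/(ρ_m − ρ_c), so h (1 + ρ_c/(ρ_m − ρ_c)) = Δ, i.e. h = Δ (ρ_m − ρ_c)/ρ_m.
h = 35.6 km × 0.426/3.229 = 4.7 km.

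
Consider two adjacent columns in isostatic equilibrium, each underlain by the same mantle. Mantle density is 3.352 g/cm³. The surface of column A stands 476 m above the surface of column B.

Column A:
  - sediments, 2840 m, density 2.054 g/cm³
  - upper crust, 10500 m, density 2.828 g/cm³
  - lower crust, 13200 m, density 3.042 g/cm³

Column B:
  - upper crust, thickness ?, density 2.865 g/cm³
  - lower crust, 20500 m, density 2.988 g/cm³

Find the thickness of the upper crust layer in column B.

Take the compensation level at the base of the deeper column (depth z_c below the surface of column A) and equate Σ ρ_i t_i down to z_c; mantle fills any gap and the z_c terms cancel.
Column A: 2840×2.054 + 10500×2.828 + 13200×3.042 + (z_c − 26540)×3.352
Column B: 476×0 + x×2.865 + 20500×2.988 + (z_c − 476 − 20500 − x)×3.352
The z_c×3.352 term appears on both sides and cancels. Collect the known terms of each column as K = Σ(ρt)_known − 3.352 × (depth of known layers): K_A = 75681.76 − 3.352×26540 = −13280.32; K_B = 61254 − 3.352×(476 + 20500) = −9057.552.
Balance: K_A = K_B − x×(3.352 − 2.865), so x = (K_B − K_A)/(3.352 − 2.865) = 4222.77/0.487 = 8670 m.

8670 m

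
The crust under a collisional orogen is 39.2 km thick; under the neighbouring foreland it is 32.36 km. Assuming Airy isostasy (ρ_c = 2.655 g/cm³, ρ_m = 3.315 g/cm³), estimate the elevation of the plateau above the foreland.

1.36 km

Excess crust Δ = 39.2 km − 32.36 km = 6.84 km, split between elevation h and root r with h + r = Δ.
Airy balance ρ_c h = (ρ_m − ρ_c) r gives r = h ρ_c/(ρ_m − ρ_c), so h (1 + ρ_c/(ρ_m − ρ_c)) = Δ, i.e. h = Δ (ρ_m − ρ_c)/ρ_m.
h = 6.84 km × 0.66/3.315 = 1.36 km.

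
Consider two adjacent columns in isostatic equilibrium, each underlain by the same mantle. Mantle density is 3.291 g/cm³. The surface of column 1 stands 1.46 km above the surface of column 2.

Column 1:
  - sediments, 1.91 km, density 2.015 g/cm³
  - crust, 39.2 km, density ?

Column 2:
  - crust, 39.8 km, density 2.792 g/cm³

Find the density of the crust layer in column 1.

2.72 g/cm³

Take the compensation level at the base of the deeper column (depth z_c below the surface of column 1) and equate Σ ρ_i t_i down to z_c; mantle fills any gap and the z_c terms cancel.
Column 1: 1.91×2.015 + 39.2×ρ + (z_c − 41.11)×3.291
Column 2: 1.46×0 + 39.8×2.792 + (z_c − 1.46 − 39.8)×3.291
The z_c×3.291 term appears on both sides and cancels. Collect the known terms of each column as K = Σ(ρt)_known − 3.291 × (depth of known layers): K_1 = 3.84865 − 3.291×41.11 = −131.44436; K_2 = 111.1216 − 3.291×(1.46 + 39.8) = −24.66506.
Balance: K_1 + 39.2×ρ = K_2, so ρ = (K_2 − K_1)/39.2 = 106.779/39.2 = 2.72 g/cm³.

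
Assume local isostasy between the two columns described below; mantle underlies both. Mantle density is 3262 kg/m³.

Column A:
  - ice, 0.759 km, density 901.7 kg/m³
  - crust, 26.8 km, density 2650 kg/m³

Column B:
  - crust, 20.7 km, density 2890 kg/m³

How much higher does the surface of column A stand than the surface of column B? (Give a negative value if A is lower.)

3.22 km

For any compensation level in the mantle, the mantle terms cancel and isostasy reduces to e = (Σt_A − Σt_B) − (Σ(ρt)_A − Σ(ρt)_B) / ρ_m.
Σt_A = 27.559 km; Σt_B = 20.7 km; Σ(ρt)_A = 71704.3903; Σ(ρt)_B = 59823 (in km·kg/m³).
e = (27.559 − 20.7) − (71704.3903 − 59823) / 3262 = 3.22 km.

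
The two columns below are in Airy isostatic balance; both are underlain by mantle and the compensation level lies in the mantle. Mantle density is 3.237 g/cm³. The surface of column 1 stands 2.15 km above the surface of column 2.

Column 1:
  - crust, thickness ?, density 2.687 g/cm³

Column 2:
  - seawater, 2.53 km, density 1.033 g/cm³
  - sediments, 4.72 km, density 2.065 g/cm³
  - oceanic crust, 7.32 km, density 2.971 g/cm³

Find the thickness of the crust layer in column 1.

Take the compensation level at the base of the deeper column (depth z_c below the surface of column 1) and equate Σ ρ_i t_i down to z_c; mantle fills any gap and the z_c terms cancel.
Column 1: x×2.687 + (z_c − 0 − x)×3.237
Column 2: 2.15×0 + 2.53×1.033 + 4.72×2.065 + 7.32×2.971 + (z_c − 2.15 − 14.57)×3.237
The z_c×3.237 term appears on both sides and cancels. Collect the known terms of each column as K = Σ(ρt)_known − 3.237 × (depth of known layers): K_1 = 0 − 3.237×0 = 0; K_2 = 34.10801 − 3.237×(2.15 + 14.57) = −20.01463.
Balance: K_1 − x×(3.237 − 2.687) = K_2, so x = (K_1 − K_2)/(3.237 − 2.687) = 20.0146/0.55 = 36.4 km.

36.4 km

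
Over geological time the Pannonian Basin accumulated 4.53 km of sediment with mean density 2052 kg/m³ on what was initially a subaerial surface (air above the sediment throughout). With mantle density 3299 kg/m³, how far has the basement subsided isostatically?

Subaerial load: s = t ρ_sed / ρ_m = 4.53 km × 2052/3299 = 2.82 km.

2.82 km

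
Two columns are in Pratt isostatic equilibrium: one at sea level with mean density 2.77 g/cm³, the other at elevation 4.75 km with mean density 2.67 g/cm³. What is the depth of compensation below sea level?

127 km

ρ_ref D = ρ (D + h) → D (ρ_ref − ρ) = ρ h.
D = ρ h/(ρ_ref − ρ) = 2.67 × 4.75 km/(2.77 − 2.67) = 127 km.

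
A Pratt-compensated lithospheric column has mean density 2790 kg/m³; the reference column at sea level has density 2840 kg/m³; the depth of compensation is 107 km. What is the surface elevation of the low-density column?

1.92 km

ρ_ref D = ρ (D + h) → h = D (ρ_ref − ρ)/ρ.
h = 107 km × (2840 − 2790)/2790 = 1.92 km.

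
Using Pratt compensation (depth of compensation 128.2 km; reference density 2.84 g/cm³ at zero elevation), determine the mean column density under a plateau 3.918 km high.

Pratt balance: ρ_ref D = ρ (D + h).
ρ = ρ_ref D/(D + h) = 2.84 × 128.2 km/(128.2 km + 3.918 km) = 2.76 g/cm³.

2.76 g/cm³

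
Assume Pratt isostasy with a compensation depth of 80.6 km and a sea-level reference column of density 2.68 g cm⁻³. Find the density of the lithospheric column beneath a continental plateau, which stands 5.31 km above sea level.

2.51 g cm⁻³

Pratt balance: ρ_ref D = ρ (D + h).
ρ = ρ_ref D/(D + h) = 2.68 × 80.6 km/(80.6 km + 5.31 km) = 2.51 g cm⁻³.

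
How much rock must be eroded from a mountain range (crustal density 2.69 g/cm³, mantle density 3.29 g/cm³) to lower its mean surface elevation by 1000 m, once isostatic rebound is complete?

5480 m

Net drop Δ = e − u = e − e ρ_c/ρ_m = e (ρ_m − ρ_c)/ρ_m.
e = Δ ρ_m/(ρ_m − ρ_c) = 1000 m × 3.29/0.6 = 5480 m.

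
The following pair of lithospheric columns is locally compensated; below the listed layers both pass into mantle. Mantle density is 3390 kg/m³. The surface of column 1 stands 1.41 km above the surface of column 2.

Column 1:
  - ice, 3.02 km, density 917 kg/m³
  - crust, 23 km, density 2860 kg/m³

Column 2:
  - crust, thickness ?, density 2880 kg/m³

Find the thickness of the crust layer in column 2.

Take the compensation level at the base of the deeper column (depth z_c below the surface of column 1) and equate Σ ρ_i t_i down to z_c; mantle fills any gap and the z_c terms cancel.
Column 1: 3.02×917 + 23×2860 + (z_c − 26.02)×3390
Column 2: 1.41×0 + x×2880 + (z_c − 1.41 − 0 − x)×3390
The z_c×3390 term appears on both sides and cancels. Collect the known terms of each column as K = Σ(ρt)_known − 3390 × (depth of known layers): K_1 = 68549.34 − 3390×26.02 = −19658.46; K_2 = 0 − 3390×(1.41 + 0) = −4779.9.
Balance: K_1 = K_2 − x×(3390 − 2880), so x = (K_2 − K_1)/(3390 − 2880) = 14878.6/510 = 29.2 km.

29.2 km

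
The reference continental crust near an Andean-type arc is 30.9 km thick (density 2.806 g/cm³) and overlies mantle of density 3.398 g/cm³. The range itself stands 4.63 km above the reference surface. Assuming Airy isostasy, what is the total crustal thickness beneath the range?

Root depth r = h ρ_c / (ρ_m − ρ_c) = 4.63 km × 2.806 / 0.592 = 21.95 km.
Total thickness = T + h + r = 30.9 km + 4.63 km + 21.95 km = 57.5 km.

57.5 km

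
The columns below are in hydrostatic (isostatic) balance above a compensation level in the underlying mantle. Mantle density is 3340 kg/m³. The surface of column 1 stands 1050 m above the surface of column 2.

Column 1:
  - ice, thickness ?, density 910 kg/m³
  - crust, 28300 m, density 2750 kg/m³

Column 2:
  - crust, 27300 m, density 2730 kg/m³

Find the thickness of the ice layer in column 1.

1430 m

Take the compensation level at the base of the deeper column (depth z_c below the surface of column 1) and equate Σ ρ_i t_i down to z_c; mantle fills any gap and the z_c terms cancel.
Column 1: x×910 + 28300×2750 + (z_c − 28300 − x)×3340
Column 2: 1050×0 + 27300×2730 + (z_c − 1050 − 27300)×3340
The z_c×3340 term appears on both sides and cancels. Collect the known terms of each column as K = Σ(ρt)_known − 3340 × (depth of known layers): K_1 = 77825000 − 3340×28300 = −16697000; K_2 = 74529000 − 3340×(1050 + 27300) = −20160000.
Balance: K_1 − x×(3340 − 910) = K_2, so x = (K_1 − K_2)/(3340 − 910) = 3463000/2430 = 1430 m.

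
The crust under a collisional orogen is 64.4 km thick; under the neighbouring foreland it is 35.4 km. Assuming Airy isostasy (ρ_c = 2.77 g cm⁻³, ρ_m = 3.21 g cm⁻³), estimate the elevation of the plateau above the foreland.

Excess crust Δ = 64.4 km − 35.4 km = 29 km, split between elevation h and root r with h + r = Δ.
Airy balance ρ_c h = (ρ_m − ρ_c) r gives r = h ρ_c/(ρ_m − ρ_c), so h (1 + ρ_c/(ρ_m − ρ_c)) = Δ, i.e. h = Δ (ρ_m − ρ_c)/ρ_m.
h = 29 km × 0.44/3.21 = 3.98 km.

3.98 km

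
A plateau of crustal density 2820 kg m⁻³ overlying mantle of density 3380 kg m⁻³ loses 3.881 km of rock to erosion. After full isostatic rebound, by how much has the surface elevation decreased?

Rebound u = e ρ_c/ρ_m = 3.881 km × 2820/3380 = 3.238 km.
Net surface drop = e − u = 3.881 km − 3.238 km = e (ρ_m − ρ_c)/ρ_m = 0.643 km.

0.643 km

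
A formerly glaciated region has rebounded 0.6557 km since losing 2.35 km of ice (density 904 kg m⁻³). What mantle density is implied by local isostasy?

ρ_m = ρ_ice t / u = 904 × 2.35 km/0.6557 km = 3240 kg m⁻³.

3240 kg m⁻³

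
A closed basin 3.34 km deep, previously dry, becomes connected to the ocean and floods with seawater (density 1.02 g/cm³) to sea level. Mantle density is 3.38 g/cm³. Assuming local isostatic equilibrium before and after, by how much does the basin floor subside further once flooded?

1.44 km

After flooding the water column is d + s deep. Its weight must equal the weight of mantle displaced by the extra subsidence s: (d + s) ρ_w = s ρ_m.
s = d ρ_w / (ρ_m − ρ_w) = 3.34 km × 1.02/(3.38 − 1.02) = 1.44 km.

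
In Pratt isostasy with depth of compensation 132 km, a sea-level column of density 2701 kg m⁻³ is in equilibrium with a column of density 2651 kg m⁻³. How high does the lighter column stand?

ρ_ref D = ρ (D + h) → h = D (ρ_ref − ρ)/ρ.
h = 132 km × (2701 − 2651)/2651 = 2.49 km.

2.49 km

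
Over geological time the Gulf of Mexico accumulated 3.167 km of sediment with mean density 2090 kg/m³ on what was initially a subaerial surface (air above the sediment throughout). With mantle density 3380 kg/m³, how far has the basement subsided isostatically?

1.96 km

Subaerial load: s = t ρ_sed / ρ_m = 3.167 km × 2090/3380 = 1.96 km.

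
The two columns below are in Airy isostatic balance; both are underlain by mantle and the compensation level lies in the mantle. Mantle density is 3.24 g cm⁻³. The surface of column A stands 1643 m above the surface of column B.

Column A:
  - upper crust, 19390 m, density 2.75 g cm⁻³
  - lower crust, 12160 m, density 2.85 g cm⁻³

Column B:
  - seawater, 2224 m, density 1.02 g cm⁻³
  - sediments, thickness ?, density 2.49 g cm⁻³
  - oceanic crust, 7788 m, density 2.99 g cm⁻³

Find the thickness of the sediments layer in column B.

Take the compensation level at the base of the deeper column (depth z_c below the surface of column A) and equate Σ ρ_i t_i down to z_c; mantle fills any gap and the z_c terms cancel.
Column A: 19390×2.75 + 12160×2.85 + (z_c − 31550)×3.24
Column B: 1643×0 + 2224×1.02 + x×2.49 + 7788×2.99 + (z_c − 1643 − 10012 − x)×3.24
The z_c×3.24 term appears on both sides and cancels. Collect the known terms of each column as K = Σ(ρt)_known − 3.24 × (depth of known layers): K_A = 87978.5 − 3.24×31550 = −14243.5; K_B = 25554.6 − 3.24×(1643 + 10012) = −12207.6.
Balance: K_A = K_B − x×(3.24 − 2.49), so x = (K_B − K_A)/(3.24 − 2.49) = 2035.9/0.75 = 2710 m.

2710 m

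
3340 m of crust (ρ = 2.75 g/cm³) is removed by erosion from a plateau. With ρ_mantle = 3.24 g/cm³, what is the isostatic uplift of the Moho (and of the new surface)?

Unloading: uplift u = e ρ_c/ρ_m = 3340 m × 2.75/3.24 = 2830 m.

2830 m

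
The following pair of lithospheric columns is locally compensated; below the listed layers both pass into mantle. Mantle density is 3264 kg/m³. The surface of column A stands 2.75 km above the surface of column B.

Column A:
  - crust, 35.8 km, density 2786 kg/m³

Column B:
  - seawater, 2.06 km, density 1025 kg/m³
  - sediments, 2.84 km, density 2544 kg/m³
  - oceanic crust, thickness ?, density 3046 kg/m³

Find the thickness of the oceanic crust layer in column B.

6.79 km

Take the compensation level at the base of the deeper column (depth z_c below the surface of column A) and equate Σ ρ_i t_i down to z_c; mantle fills any gap and the z_c terms cancel.
Column A: 35.8×2786 + (z_c − 35.8)×3264
Column B: 2.75×0 + 2.06×1025 + 2.84×2544 + x×3046 + (z_c − 2.75 − 4.9 − x)×3264
The z_c×3264 term appears on both sides and cancels. Collect the known terms of each column as K = Σ(ρt)_known − 3264 × (depth of known layers): K_A = 99738.8 − 3264×35.8 = −17112.4; K_B = 9336.46 − 3264×(2.75 + 4.9) = −15633.14.
Balance: K_A = K_B − x×(3264 − 3046), so x = (K_B − K_A)/(3264 − 3046) = 1479.26/218 = 6.79 km.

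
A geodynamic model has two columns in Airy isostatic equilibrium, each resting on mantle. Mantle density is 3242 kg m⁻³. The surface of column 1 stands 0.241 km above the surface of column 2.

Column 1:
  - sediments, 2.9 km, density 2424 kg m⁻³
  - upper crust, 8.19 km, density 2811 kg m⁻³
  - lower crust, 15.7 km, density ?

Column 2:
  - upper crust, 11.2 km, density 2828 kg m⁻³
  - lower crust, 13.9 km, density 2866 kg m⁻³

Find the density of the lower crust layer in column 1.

2940 kg m⁻³

Take the compensation level at the base of the deeper column (depth z_c below the surface of column 1) and equate Σ ρ_i t_i down to z_c; mantle fills any gap and the z_c terms cancel.
Column 1: 2.9×2424 + 8.19×2811 + 15.7×ρ + (z_c − 26.79)×3242
Column 2: 0.241×0 + 11.2×2828 + 13.9×2866 + (z_c − 0.241 − 25.1)×3242
The z_c×3242 term appears on both sides and cancels. Collect the known terms of each column as K = Σ(ρt)_known − 3242 × (depth of known layers): K_1 = 30051.69 − 3242×26.79 = −56801.49; K_2 = 71511 − 3242×(0.241 + 25.1) = −10644.522.
Balance: K_1 + 15.7×ρ = K_2, so ρ = (K_2 − K_1)/15.7 = 46157/15.7 = 2940 kg m⁻³.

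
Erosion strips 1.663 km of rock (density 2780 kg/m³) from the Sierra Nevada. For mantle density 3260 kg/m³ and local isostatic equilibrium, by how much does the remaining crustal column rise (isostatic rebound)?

1.42 km

Unloading: uplift u = e ρ_c/ρ_m = 1.663 km × 2780/3260 = 1.42 km.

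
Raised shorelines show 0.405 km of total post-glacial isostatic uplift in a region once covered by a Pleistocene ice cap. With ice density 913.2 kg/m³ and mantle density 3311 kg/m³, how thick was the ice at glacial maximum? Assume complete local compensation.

1.47 km

u = t ρ_ice/ρ_m → t = u ρ_m/ρ_ice = 0.405 km × 3311/913.2 = 1.47 km.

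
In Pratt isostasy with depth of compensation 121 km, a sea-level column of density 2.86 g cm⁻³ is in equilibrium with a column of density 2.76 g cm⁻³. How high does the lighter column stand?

ρ_ref D = ρ (D + h) → h = D (ρ_ref − ρ)/ρ.
h = 121 km × (2.86 − 2.76)/2.76 = 4.38 km.

4.38 km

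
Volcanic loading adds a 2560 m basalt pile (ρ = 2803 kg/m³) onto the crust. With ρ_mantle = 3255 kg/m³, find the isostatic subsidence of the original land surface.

Subaerial loading: s = t ρ_load / ρ_m.
s = 2560 m × 2803/3255 = 2200 m.

2200 m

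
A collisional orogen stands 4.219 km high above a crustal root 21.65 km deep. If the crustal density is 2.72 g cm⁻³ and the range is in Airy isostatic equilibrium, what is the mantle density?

Airy balance: ρ_c h = (ρ_m − ρ_c) r → ρ_m = ρ_c (1 + h/r).
ρ_m = 2.72 × (1 + 4.219 km/21.65 km) = 3.25 g cm⁻³.

3.25 g cm⁻³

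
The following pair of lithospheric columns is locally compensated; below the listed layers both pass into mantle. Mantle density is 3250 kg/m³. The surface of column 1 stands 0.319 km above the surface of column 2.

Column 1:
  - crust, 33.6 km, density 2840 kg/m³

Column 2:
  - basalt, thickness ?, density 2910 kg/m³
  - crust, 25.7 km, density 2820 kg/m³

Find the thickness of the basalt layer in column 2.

4.97 km

Take the compensation level at the base of the deeper column (depth z_c below the surface of column 1) and equate Σ ρ_i t_i down to z_c; mantle fills any gap and the z_c terms cancel.
Column 1: 33.6×2840 + (z_c − 33.6)×3250
Column 2: 0.319×0 + x×2910 + 25.7×2820 + (z_c − 0.319 − 25.7 − x)×3250
The z_c×3250 term appears on both sides and cancels. Collect the known terms of each column as K = Σ(ρt)_known − 3250 × (depth of known layers): K_1 = 95424 − 3250×33.6 = −13776; K_2 = 72474 − 3250×(0.319 + 25.7) = −12087.75.
Balance: K_1 = K_2 − x×(3250 − 2910), so x = (K_2 − K_1)/(3250 − 2910) = 1688.25/340 = 4.97 km.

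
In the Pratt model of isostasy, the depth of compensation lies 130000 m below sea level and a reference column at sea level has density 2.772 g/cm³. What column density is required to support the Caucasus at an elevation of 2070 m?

Pratt balance: ρ_ref D = ρ (D + h).
ρ = ρ_ref D/(D + h) = 2.772 × 130000 m/(130000 m + 2070 m) = 2.73 g/cm³.

2.73 g/cm³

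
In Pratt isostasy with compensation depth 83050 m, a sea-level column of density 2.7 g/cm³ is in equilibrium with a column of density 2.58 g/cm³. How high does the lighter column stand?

ρ_ref D = ρ (D + h) → h = D (ρ_ref − ρ)/ρ.
h = 83050 m × (2.7 − 2.58)/2.58 = 3860 m.

3860 m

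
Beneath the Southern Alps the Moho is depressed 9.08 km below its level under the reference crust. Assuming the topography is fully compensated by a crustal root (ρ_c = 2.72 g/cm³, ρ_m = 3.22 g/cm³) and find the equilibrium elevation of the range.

Isostatic balance requires: ρ_c h = (ρ_m − ρ_c) r.
h = r (ρ_m − ρ_c) / ρ_c = 9.08 km × (3.22 − 2.72) / 2.72 = 1.67 km.

1.67 km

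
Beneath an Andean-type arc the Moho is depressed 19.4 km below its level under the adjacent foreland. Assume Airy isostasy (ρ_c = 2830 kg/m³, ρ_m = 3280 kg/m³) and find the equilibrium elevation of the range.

3.08 km

Equating mass per unit area of the two columns: ρ_c h = (ρ_m − ρ_c) r.
h = r (ρ_m − ρ_c) / ρ_c = 19.4 km × (3280 − 2830) / 2830 = 3.08 km.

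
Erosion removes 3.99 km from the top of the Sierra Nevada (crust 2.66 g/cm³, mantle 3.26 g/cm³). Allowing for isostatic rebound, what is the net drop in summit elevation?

0.734 km

Rebound u = e ρ_c/ρ_m = 3.99 km × 2.66/3.26 = 3.256 km.
Net surface drop = e − u = 3.99 km − 3.256 km = e (ρ_m − ρ_c)/ρ_m = 0.734 km.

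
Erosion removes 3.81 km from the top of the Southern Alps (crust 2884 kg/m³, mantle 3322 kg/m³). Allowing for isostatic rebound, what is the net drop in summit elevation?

Rebound u = e ρ_c/ρ_m = 3.81 km × 2884/3322 = 3.308 km.
Net surface drop = e − u = 3.81 km − 3.308 km = e (ρ_m − ρ_c)/ρ_m = 0.502 km.

0.502 km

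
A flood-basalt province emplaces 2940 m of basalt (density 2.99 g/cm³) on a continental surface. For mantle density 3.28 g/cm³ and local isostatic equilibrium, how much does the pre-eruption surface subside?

2680 m

Subaerial loading: s = t ρ_load / ρ_m.
s = 2940 m × 2.99/3.28 = 2680 m.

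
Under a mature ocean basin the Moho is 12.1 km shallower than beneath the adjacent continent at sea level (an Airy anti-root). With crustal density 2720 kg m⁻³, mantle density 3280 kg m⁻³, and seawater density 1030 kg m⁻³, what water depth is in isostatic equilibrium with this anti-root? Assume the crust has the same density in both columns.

4.01 km

Replacing a thickness d of crust by seawater at the top must be balanced by replacing crust with mantle at the base: d (ρ_c − ρ_w) = a (ρ_m − ρ_c).
d = a (ρ_m − ρ_c)/(ρ_c − ρ_w) = 12.1 km × 560/1690 = 4.01 km.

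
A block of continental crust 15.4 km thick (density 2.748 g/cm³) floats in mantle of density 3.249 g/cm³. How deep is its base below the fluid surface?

13 km

Draft d = t ρ_obj/ρ_fluid = 15.4 km × 2.748/3.249 = 13 km.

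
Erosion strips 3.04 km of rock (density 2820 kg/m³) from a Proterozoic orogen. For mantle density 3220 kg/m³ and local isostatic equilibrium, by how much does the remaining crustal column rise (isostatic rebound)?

Unloading: uplift u = e ρ_c/ρ_m = 3.04 km × 2820/3220 = 2.66 km.

2.66 km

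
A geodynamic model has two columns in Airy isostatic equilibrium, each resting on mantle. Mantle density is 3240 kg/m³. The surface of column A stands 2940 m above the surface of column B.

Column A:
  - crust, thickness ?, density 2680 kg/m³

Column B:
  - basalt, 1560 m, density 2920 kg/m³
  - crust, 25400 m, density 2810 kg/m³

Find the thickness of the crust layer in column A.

37400 m

Take the compensation level at the base of the deeper column (depth z_c below the surface of column A) and equate Σ ρ_i t_i down to z_c; mantle fills any gap and the z_c terms cancel.
Column A: x×2680 + (z_c − 0 − x)×3240
Column B: 2940×0 + 1560×2920 + 25400×2810 + (z_c − 2940 − 26960)×3240
The z_c×3240 term appears on both sides and cancels. Collect the known terms of each column as K = Σ(ρt)_known − 3240 × (depth of known layers): K_A = 0 − 3240×0 = 0; K_B = 75929200 − 3240×(2940 + 26960) = −20946800.
Balance: K_A − x×(3240 − 2680) = K_B, so x = (K_A − K_B)/(3240 − 2680) = 20946800/560 = 37400 m.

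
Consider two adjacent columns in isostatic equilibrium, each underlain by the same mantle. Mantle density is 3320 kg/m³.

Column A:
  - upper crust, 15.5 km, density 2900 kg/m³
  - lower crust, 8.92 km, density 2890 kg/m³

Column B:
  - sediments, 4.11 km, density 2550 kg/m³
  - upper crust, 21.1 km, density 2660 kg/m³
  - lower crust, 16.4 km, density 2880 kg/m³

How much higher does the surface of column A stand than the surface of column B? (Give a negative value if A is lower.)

−4.21 km

For any compensation level in the mantle, the mantle terms cancel and isostasy reduces to e = (Σt_A − Σt_B) − (Σ(ρt)_A − Σ(ρt)_B) / ρ_m.
Σt_A = 24.42 km; Σt_B = 41.61 km; Σ(ρt)_A = 70728.8; Σ(ρt)_B = 113838.5 (in km·kg/m³).
e = (24.42 − 41.61) − (70728.8 − 113838.5) / 3320 = −4.21 km.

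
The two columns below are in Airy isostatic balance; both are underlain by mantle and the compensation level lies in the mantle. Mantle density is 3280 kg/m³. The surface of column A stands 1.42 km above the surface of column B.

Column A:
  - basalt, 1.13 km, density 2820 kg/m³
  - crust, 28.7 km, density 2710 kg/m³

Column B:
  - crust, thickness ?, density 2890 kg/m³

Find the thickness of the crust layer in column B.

Take the compensation level at the base of the deeper column (depth z_c below the surface of column A) and equate Σ ρ_i t_i down to z_c; mantle fills any gap and the z_c terms cancel.
Column A: 1.13×2820 + 28.7×2710 + (z_c − 29.83)×3280
Column B: 1.42×0 + x×2890 + (z_c − 1.42 − 0 − x)×3280
The z_c×3280 term appears on both sides and cancels. Collect the known terms of each column as K = Σ(ρt)_known − 3280 × (depth of known layers): K_A = 80963.6 − 3280×29.83 = −16878.8; K_B = 0 − 3280×(1.42 + 0) = −4657.6.
Balance: K_A = K_B − x×(3280 − 2890), so x = (K_B − K_A)/(3280 − 2890) = 12221.2/390 = 31.3 km.

31.3 km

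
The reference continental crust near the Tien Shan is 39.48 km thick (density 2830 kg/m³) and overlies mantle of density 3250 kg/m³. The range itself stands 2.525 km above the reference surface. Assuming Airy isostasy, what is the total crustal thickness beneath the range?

59 km

Root depth r = h ρ_c / (ρ_m − ρ_c) = 2.525 km × 2830 / 420 = 17.01 km.
Total thickness = T + h + r = 39.48 km + 2.525 km + 17.01 km = 59 km.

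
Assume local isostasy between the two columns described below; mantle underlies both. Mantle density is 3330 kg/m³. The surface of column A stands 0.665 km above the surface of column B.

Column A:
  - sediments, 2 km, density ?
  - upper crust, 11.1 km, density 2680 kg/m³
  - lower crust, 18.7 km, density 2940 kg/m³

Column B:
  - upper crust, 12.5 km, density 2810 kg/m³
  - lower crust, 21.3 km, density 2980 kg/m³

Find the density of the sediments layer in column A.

2500 kg/m³

Take the compensation level at the base of the deeper column (depth z_c below the surface of column A) and equate Σ ρ_i t_i down to z_c; mantle fills any gap and the z_c terms cancel.
Column A: 2×ρ + 11.1×2680 + 18.7×2940 + (z_c − 31.8)×3330
Column B: 0.665×0 + 12.5×2810 + 21.3×2980 + (z_c − 0.665 − 33.8)×3330
The z_c×3330 term appears on both sides and cancels. Collect the known terms of each column as K = Σ(ρt)_known − 3330 × (depth of known layers): K_A = 84726 − 3330×31.8 = −21168; K_B = 98599 − 3330×(0.665 + 33.8) = −16169.45.
Balance: K_A + 2×ρ = K_B, so ρ = (K_B − K_A)/2 = 4998.55/2 = 2500 kg/m³.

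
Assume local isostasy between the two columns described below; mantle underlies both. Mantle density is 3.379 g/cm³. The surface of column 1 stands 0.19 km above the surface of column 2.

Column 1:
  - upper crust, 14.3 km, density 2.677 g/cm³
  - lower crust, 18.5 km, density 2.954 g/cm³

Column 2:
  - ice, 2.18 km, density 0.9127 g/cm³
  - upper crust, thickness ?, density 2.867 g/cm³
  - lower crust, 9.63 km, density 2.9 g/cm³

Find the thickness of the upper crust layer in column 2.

14.2 km

Take the compensation level at the base of the deeper column (depth z_c below the surface of column 1) and equate Σ ρ_i t_i down to z_c; mantle fills any gap and the z_c terms cancel.
Column 1: 14.3×2.677 + 18.5×2.954 + (z_c − 32.8)×3.379
Column 2: 0.19×0 + 2.18×0.9127 + x×2.867 + 9.63×2.9 + (z_c − 0.19 − 11.81 − x)×3.379
The z_c×3.379 term appears on both sides and cancels. Collect the known terms of each column as K = Σ(ρt)_known − 3.379 × (depth of known layers): K_1 = 92.9301 − 3.379×32.8 = −17.9011; K_2 = 29.916686 − 3.379×(0.19 + 11.81) = −10.631314.
Balance: K_1 = K_2 − x×(3.379 − 2.867), so x = (K_2 − K_1)/(3.379 − 2.867) = 7.26979/0.512 = 14.2 km.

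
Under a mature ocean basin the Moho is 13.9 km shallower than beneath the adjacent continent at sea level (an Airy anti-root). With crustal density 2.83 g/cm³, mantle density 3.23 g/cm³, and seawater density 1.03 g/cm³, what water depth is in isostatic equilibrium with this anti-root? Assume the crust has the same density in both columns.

3.09 km

Replacing a thickness d of crust by seawater at the top must be balanced by replacing crust with mantle at the base: d (ρ_c − ρ_w) = a (ρ_m − ρ_c).
d = a (ρ_m − ρ_c)/(ρ_c − ρ_w) = 13.9 km × 0.4/1.8 = 3.09 km.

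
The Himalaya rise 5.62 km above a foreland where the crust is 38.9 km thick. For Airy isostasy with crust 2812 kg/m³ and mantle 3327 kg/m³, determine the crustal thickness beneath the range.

75.2 km

Root depth r = h ρ_c / (ρ_m − ρ_c) = 5.62 km × 2812 / 515 = 30.69 km.
Total thickness = T + h + r = 38.9 km + 5.62 km + 30.69 km = 75.2 km.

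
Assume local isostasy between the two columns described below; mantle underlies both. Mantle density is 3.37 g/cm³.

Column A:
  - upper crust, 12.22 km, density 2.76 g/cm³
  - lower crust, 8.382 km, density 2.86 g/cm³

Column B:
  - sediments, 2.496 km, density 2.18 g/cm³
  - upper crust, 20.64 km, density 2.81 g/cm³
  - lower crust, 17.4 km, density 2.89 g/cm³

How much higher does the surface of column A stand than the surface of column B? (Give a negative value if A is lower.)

For any compensation level in the mantle, the mantle terms cancel and isostasy reduces to e = (Σt_A − Σt_B) − (Σ(ρt)_A − Σ(ρt)_B) / ρ_m.
Σt_A = 20.602 km; Σt_B = 40.536 km; Σ(ρt)_A = 57.69972; Σ(ρt)_B = 113.72568 (in km·g/cm³).
e = (20.602 − 40.536) − (57.69972 − 113.72568) / 3.37 = −3.31 km.

−3.31 km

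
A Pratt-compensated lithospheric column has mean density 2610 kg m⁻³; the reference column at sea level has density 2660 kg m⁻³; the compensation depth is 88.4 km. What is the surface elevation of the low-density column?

ρ_ref D = ρ (D + h) → h = D (ρ_ref − ρ)/ρ.
h = 88.4 km × (2660 − 2610)/2610 = 1.69 km.

1.69 km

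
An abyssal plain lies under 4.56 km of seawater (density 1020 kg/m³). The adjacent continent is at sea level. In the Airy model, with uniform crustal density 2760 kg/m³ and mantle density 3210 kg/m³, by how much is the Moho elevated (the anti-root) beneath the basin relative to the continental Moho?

For local isostatic compensation: replacing crust with seawater at the top is compensated by replacing crust with mantle at the base: d (ρ_c − ρ_w) = a (ρ_m − ρ_c).
a = d (ρ_c − ρ_w)/(ρ_m − ρ_c) = 4.56 km × 1740/450 = 17.6 km.

17.6 km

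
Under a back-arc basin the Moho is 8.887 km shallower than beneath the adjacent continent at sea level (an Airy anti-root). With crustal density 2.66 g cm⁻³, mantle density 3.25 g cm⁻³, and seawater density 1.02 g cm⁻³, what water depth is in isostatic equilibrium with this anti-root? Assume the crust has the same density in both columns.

Replacing a thickness d of crust by seawater at the top must be balanced by replacing crust with mantle at the base: d (ρ_c − ρ_w) = a (ρ_m − ρ_c).
d = a (ρ_m − ρ_c)/(ρ_c − ρ_w) = 8.887 km × 0.59/1.64 = 3.2 km.

3.2 km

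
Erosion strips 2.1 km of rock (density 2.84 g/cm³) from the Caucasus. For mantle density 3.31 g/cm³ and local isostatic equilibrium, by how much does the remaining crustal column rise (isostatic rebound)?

1.8 km

Unloading: uplift u = e ρ_c/ρ_m = 2.1 km × 2.84/3.31 = 1.8 km.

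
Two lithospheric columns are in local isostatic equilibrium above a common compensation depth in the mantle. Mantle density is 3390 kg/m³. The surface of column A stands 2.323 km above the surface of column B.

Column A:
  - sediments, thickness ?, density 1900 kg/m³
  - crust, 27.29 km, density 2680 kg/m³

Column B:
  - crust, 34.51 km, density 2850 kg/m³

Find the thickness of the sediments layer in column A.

4.79 km

Take the compensation level at the base of the deeper column (depth z_c below the surface of column A) and equate Σ ρ_i t_i down to z_c; mantle fills any gap and the z_c terms cancel.
Column A: x×1900 + 27.29×2680 + (z_c − 27.29 − x)×3390
Column B: 2.323×0 + 34.51×2850 + (z_c − 2.323 − 34.51)×3390
The z_c×3390 term appears on both sides and cancels. Collect the known terms of each column as K = Σ(ρt)_known − 3390 × (depth of known layers): K_A = 73137.2 − 3390×27.29 = −19375.9; K_B = 98353.5 − 3390×(2.323 + 34.51) = −26510.37.
Balance: K_A − x×(3390 − 1900) = K_B, so x = (K_A − K_B)/(3390 − 1900) = 7134.47/1490 = 4.79 km.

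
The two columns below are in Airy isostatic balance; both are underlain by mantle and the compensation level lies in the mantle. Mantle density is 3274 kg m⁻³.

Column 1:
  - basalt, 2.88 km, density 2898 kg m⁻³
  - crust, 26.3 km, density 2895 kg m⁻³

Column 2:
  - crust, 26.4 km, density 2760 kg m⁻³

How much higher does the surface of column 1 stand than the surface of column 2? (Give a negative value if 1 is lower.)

For any compensation level in the mantle, the mantle terms cancel and isostasy reduces to e = (Σt_1 − Σt_2) − (Σ(ρt)_1 − Σ(ρt)_2) / ρ_m.
Σt_1 = 29.18 km; Σt_2 = 26.4 km; Σ(ρt)_1 = 84484.74; Σ(ρt)_2 = 72864 (in km·kg m⁻³).
e = (29.18 − 26.4) − (84484.74 − 72864) / 3274 = −0.769 km.

−0.769 km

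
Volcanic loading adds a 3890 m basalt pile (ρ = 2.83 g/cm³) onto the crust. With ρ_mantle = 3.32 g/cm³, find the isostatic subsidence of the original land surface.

Subaerial loading: s = t ρ_load / ρ_m.
s = 3890 m × 2.83/3.32 = 3320 m.

3320 m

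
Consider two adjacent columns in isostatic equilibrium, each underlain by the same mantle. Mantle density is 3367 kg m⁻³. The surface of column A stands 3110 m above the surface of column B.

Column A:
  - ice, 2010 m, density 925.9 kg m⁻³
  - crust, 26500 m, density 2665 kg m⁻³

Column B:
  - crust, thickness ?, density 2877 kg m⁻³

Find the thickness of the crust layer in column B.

Take the compensation level at the base of the deeper column (depth z_c below the surface of column A) and equate Σ ρ_i t_i down to z_c; mantle fills any gap and the z_c terms cancel.
Column A: 2010×925.9 + 26500×2665 + (z_c − 28510)×3367
Column B: 3110×0 + x×2877 + (z_c − 3110 − 0 − x)×3367
The z_c×3367 term appears on both sides and cancels. Collect the known terms of each column as K = Σ(ρt)_known − 3367 × (depth of known layers): K_A = 72483559 − 3367×28510 = −23509611; K_B = 0 − 3367×(3110 + 0) = −10471370.
Balance: K_A = K_B − x×(3367 − 2877), so x = (K_B − K_A)/(3367 − 2877) = 13038200/490 = 26600 m.

26600 m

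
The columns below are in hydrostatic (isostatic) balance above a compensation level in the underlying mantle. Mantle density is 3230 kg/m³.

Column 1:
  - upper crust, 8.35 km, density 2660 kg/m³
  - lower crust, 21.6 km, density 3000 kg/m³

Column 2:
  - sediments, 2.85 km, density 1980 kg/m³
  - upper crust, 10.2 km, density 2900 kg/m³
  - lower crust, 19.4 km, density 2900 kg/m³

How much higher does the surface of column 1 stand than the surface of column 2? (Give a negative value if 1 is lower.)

−1.12 km

For any compensation level in the mantle, the mantle terms cancel and isostasy reduces to e = (Σt_1 − Σt_2) − (Σ(ρt)_1 − Σ(ρt)_2) / ρ_m.
Σt_1 = 29.95 km; Σt_2 = 32.45 km; Σ(ρt)_1 = 87011; Σ(ρt)_2 = 91483 (in km·kg/m³).
e = (29.95 − 32.45) − (87011 − 91483) / 3230 = −1.12 km.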